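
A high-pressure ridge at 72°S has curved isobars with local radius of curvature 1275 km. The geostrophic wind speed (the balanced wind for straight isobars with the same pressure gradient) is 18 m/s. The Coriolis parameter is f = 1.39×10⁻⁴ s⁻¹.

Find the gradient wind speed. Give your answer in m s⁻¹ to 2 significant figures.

Around a high, pressure-gradient force acts outward with centrifugal, so Coriolis balances both:
fV = (1/ρ)|∂P/∂n| + V²/R  →  V² − fR·V + fR·V_g = 0
With fR = 1.39×10⁻⁴ × 1275×10³ m = 177 m/s:
V = [fR − √((fR)² − 4 fR V_g)]/2 = [177 − √(177² − 4×177×18)]/2 = 20.3 m/s
Supergeostrophic (V > V_g = 18 m/s), as expected around a high.

20 m s⁻¹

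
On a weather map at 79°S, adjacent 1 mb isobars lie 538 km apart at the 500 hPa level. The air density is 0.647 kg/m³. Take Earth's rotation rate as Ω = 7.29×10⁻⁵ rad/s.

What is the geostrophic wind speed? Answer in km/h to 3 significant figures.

Coriolis parameter at 79°S:
f = 2Ω sin φ = 2 × 7.29×10⁻⁵ × sin 79° = 1.43×10⁻⁴ s⁻¹
Pressure gradient: |∂P/∂n| = 100 Pa / 538000 m = 1.86×10⁻⁴ Pa/m
Geostrophic balance (pressure-gradient force = Coriolis force):
V_g = (1/(fρ)) |∂P/∂n| = 1.86×10⁻⁴ / (1.43×10⁻⁴ × 0.647) = 2.01 m/s
Converting: 2.01 m/s × 3.6 = 7.23 km/h

7.23 km/h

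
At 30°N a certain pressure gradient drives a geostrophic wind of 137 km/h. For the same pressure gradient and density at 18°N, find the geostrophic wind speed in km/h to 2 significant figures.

220 km/h

With the same pressure gradient and density, V_g ∝ 1/f ∝ 1/sin φ.
V₂ = V₁ · sin φ₁ / sin φ₂ = 137 × sin 30° / sin 18°
V₂ = 137 × 0.5000/0.3090 = 220 km/h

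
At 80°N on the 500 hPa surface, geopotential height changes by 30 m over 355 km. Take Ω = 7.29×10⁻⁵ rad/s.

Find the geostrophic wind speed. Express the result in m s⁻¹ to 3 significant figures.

Coriolis parameter at 80°N:
f = 2Ω sin φ = 2 × 7.29×10⁻⁵ × sin 80° = 1.44×10⁻⁴ s⁻¹
Height gradient: |∂Z/∂n| = 30 m / 355000 m = 8.45×10⁻⁵
On a pressure surface, geostrophic balance gives V_g = (g/f)|∂Z/∂n|:
V_g = 9.81 × 8.45×10⁻⁵ / 1.44×10⁻⁴ = 5.77 m/s

5.77 m s⁻¹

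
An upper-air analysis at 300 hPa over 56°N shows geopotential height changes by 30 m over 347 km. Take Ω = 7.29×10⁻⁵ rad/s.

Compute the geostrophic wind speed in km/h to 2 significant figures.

25 km/h

Coriolis parameter at 56°N:
f = 2Ω sin φ = 2 × 7.29×10⁻⁵ × sin 56° = 1.21×10⁻⁴ s⁻¹
Height gradient: |∂Z/∂n| = 30 m / 347000 m = 8.65×10⁻⁵
On a pressure surface, geostrophic balance gives V_g = (g/f)|∂Z/∂n|:
V_g = 9.81 × 8.65×10⁻⁵ / 1.21×10⁻⁴ = 7.02 m/s
Converting: 7.02 m/s × 3.6 = 25 km/h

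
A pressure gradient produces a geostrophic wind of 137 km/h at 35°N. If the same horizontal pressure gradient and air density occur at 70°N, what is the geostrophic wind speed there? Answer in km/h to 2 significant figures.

With the same pressure gradient and density, V_g ∝ 1/f ∝ 1/sin φ.
V₂ = V₁ · sin φ₁ / sin φ₂ = 137 × sin 35° / sin 70°
V₂ = 137 × 0.5736/0.9397 = 84 km/h

84 km/h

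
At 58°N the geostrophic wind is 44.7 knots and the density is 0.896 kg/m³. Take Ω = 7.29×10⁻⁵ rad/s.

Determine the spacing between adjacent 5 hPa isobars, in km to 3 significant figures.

Coriolis parameter at 58°N:
f = 2Ω sin φ = 2 × 7.29×10⁻⁵ × sin 58° = 1.24×10⁻⁴ s⁻¹
Wind speed in SI: 44.7 knots = 23.0 m/s
Geostrophic balance rearranged: |∂P/∂n| = f ρ V_g
|∂P/∂n| = 1.24×10⁻⁴ × 0.896 × 23.0 = 2.55×10⁻³ Pa/m
Isobar spacing: Δn = ΔP/|∂P/∂n| = 500 Pa / 2.55×10⁻³ Pa/m = 196263 m ≈ 196 km

196 km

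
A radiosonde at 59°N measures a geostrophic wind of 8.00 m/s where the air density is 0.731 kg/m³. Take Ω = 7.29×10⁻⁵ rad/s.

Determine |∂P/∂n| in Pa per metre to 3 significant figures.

7.31×10⁻⁴ Pa/m

Coriolis parameter at 59°N:
f = 2Ω sin φ = 2 × 7.29×10⁻⁵ × sin 59° = 1.25×10⁻⁴ s⁻¹
Geostrophic balance rearranged: |∂P/∂n| = f ρ V_g
|∂P/∂n| = 1.25×10⁻⁴ × 0.731 × 8.00 = 7.31×10⁻⁴ Pa/m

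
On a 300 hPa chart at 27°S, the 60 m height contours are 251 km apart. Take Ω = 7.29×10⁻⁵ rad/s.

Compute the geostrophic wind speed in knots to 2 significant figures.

Coriolis parameter at 27°S:
f = 2Ω sin φ = 2 × 7.29×10⁻⁵ × sin 27° = 6.62×10⁻⁵ s⁻¹
Height gradient: |∂Z/∂n| = 60 m / 251000 m = 2.39×10⁻⁴
On a pressure surface, geostrophic balance gives V_g = (g/f)|∂Z/∂n|:
V_g = 9.81 × 2.39×10⁻⁴ / 6.62×10⁻⁵ = 35.4 m/s
Converting: 35.4 m/s × 1.944 = 69 knots

69 knots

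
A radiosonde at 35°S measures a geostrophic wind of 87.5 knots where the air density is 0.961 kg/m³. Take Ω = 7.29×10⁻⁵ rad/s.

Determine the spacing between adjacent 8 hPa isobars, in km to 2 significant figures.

Coriolis parameter at 35°S:
f = 2Ω sin φ = 2 × 7.29×10⁻⁵ × sin 35° = 8.36×10⁻⁵ s⁻¹
Wind speed in SI: 87.5 knots = 45.0 m/s
Geostrophic balance rearranged: |∂P/∂n| = f ρ V_g
|∂P/∂n| = 8.36×10⁻⁵ × 0.961 × 45.0 = 3.62×10⁻³ Pa/m
Isobar spacing: Δn = ΔP/|∂P/∂n| = 800 Pa / 3.62×10⁻³ Pa/m = 221142 m ≈ 220 km

220 km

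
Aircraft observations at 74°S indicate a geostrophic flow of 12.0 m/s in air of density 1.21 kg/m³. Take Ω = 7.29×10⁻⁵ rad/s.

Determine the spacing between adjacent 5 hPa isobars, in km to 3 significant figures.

246 km

Coriolis parameter at 74°S:
f = 2Ω sin φ = 2 × 7.29×10⁻⁵ × sin 74° = 1.40×10⁻⁴ s⁻¹
Geostrophic balance rearranged: |∂P/∂n| = f ρ V_g
|∂P/∂n| = 1.40×10⁻⁴ × 1.21 × 12.0 = 2.04×10⁻³ Pa/m
Isobar spacing: Δn = ΔP/|∂P/∂n| = 500 Pa / 2.04×10⁻³ Pa/m = 245699 m ≈ 246 km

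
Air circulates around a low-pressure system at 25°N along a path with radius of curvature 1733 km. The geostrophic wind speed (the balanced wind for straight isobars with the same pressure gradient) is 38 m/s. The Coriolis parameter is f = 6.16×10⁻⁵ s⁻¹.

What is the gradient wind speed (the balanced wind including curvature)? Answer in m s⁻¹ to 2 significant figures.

Around a low, centrifugal force acts outward with Coriolis, so pressure-gradient force balances both:
(1/ρ)|∂P/∂n| = fV + V²/R  →  V² + fR·V − fR·V_g = 0
With fR = 6.16×10⁻⁵ × 1733×10³ m = 107 m/s:
V = [−fR + √((fR)² + 4 fR V_g)]/2 = [−107 + √(107² + 4×107×38)]/2 = 29.7 m/s
Subgeostrophic (V < V_g = 38 m/s), as expected around a low.

30 m s⁻¹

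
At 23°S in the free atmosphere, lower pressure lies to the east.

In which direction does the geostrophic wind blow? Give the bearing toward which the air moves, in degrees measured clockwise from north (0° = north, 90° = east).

The pressure-gradient force points toward the east (bearing 090°).
Geostrophic balance: in the Southern Hemisphere the Coriolis force deflects motion to the left, so the geostrophic wind blows 90° to the left of the pressure-gradient force (low pressure on the right).
Rotating 090° by 90° counterclockwise gives 000° — the wind blows toward the north.

000°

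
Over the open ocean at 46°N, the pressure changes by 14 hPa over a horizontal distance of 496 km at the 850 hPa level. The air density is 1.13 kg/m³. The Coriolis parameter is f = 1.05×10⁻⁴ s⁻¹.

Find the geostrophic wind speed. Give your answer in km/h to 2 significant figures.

Pressure gradient: |∂P/∂n| = 1400 Pa / 496000 m = 2.82×10⁻³ Pa/m
Geostrophic balance (pressure-gradient force = Coriolis force):
V_g = (1/(fρ)) |∂P/∂n| = 2.82×10⁻³ / (1.05×10⁻⁴ × 1.13) = 23.8 m/s
Converting: 23.8 m/s × 3.6 = 86 km/h

86 km/h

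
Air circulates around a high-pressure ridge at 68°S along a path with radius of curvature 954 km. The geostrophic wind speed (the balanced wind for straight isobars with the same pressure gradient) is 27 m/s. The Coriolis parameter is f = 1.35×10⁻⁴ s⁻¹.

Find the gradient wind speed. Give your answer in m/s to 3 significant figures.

38.5 m/s

Around a high, pressure-gradient force acts outward with centrifugal, so Coriolis balances both:
fV = (1/ρ)|∂P/∂n| + V²/R  →  V² − fR·V + fR·V_g = 0
With fR = 1.35×10⁻⁴ × 954×10³ m = 129 m/s:
V = [fR − √((fR)² − 4 fR V_g)]/2 = [129 − √(129² − 4×129×27)]/2 = 38.5 m/s
Supergeostrophic (V > V_g = 27 m/s), as expected around a high.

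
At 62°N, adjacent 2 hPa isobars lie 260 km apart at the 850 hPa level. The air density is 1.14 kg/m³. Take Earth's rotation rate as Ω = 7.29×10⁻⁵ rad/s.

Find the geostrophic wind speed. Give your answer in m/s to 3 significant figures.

Coriolis parameter at 62°N:
f = 2Ω sin φ = 2 × 7.29×10⁻⁵ × sin 62° = 1.29×10⁻⁴ s⁻¹
Pressure gradient: |∂P/∂n| = 200 Pa / 260000 m = 7.69×10⁻⁴ Pa/m
Geostrophic balance (pressure-gradient force = Coriolis force):
V_g = (1/(fρ)) |∂P/∂n| = 7.69×10⁻⁴ / (1.29×10⁻⁴ × 1.14) = 5.24 m/s

5.24 m/s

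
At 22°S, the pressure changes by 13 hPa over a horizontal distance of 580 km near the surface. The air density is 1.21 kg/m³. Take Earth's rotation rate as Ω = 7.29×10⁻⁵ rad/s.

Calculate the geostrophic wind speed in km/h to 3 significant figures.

Coriolis parameter at 22°S:
f = 2Ω sin φ = 2 × 7.29×10⁻⁵ × sin 22° = 5.46×10⁻⁵ s⁻¹
Pressure gradient: |∂P/∂n| = 1300 Pa / 580000 m = 2.24×10⁻³ Pa/m
Geostrophic balance (pressure-gradient force = Coriolis force):
V_g = (1/(fρ)) |∂P/∂n| = 2.24×10⁻³ / (5.46×10⁻⁵ × 1.21) = 33.9 m/s
Converting: 33.9 m/s × 3.6 = 122 km/h

122 km/h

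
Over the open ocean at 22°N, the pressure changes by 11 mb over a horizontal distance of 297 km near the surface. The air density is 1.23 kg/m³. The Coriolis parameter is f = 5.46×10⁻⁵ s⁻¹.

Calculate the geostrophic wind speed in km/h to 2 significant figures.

200 km/h

Pressure gradient: |∂P/∂n| = 1100 Pa / 297000 m = 3.70×10⁻³ Pa/m
Geostrophic balance (pressure-gradient force = Coriolis force):
V_g = (1/(fρ)) |∂P/∂n| = 3.70×10⁻³ / (5.46×10⁻⁵ × 1.23) = 55.1 m/s
Converting: 55.1 m/s × 3.6 = 200 km/h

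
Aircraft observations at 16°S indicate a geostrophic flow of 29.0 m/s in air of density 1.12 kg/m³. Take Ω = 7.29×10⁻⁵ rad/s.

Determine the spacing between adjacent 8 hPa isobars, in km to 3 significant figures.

Coriolis parameter at 16°S:
f = 2Ω sin φ = 2 × 7.29×10⁻⁵ × sin 16° = 4.02×10⁻⁵ s⁻¹
Geostrophic balance rearranged: |∂P/∂n| = f ρ V_g
|∂P/∂n| = 4.02×10⁻⁵ × 1.12 × 29.0 = 1.31×10⁻³ Pa/m
Isobar spacing: Δn = ΔP/|∂P/∂n| = 800 Pa / 1.31×10⁻³ Pa/m = 612884 m ≈ 613 km

613 km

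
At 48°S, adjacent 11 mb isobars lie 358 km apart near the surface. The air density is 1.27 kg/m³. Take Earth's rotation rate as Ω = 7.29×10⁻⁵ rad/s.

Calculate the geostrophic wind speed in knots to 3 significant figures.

Coriolis parameter at 48°S:
f = 2Ω sin φ = 2 × 7.29×10⁻⁵ × sin 48° = 1.08×10⁻⁴ s⁻¹
Pressure gradient: |∂P/∂n| = 1100 Pa / 358000 m = 3.07×10⁻³ Pa/m
Geostrophic balance (pressure-gradient force = Coriolis force):
V_g = (1/(fρ)) |∂P/∂n| = 3.07×10⁻³ / (1.08×10⁻⁴ × 1.27) = 22.3 m/s
Converting: 22.3 m/s × 1.944 = 43.4 knots

43.4 knots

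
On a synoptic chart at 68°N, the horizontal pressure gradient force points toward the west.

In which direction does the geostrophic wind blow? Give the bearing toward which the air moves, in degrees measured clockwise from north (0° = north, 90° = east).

The pressure-gradient force points toward the west (bearing 270°).
Geostrophic balance: in the Northern Hemisphere the Coriolis force deflects motion to the right, so the geostrophic wind blows 90° to the right of the pressure-gradient force (low pressure on the left).
Rotating 270° by 90° clockwise gives 000° — the wind blows toward the north.

000°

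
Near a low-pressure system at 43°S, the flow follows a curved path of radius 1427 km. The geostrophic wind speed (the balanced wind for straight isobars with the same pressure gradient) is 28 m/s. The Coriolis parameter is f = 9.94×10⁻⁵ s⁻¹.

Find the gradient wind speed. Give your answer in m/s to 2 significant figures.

Around a low, centrifugal force acts outward with Coriolis, so pressure-gradient force balances both:
(1/ρ)|∂P/∂n| = fV + V²/R  →  V² + fR·V − fR·V_g = 0
With fR = 9.94×10⁻⁵ × 1427×10³ m = 142 m/s:
V = [−fR + √((fR)² + 4 fR V_g)]/2 = [−142 + √(142² + 4×142×28)]/2 = 24 m/s
Subgeostrophic (V < V_g = 28 m/s), as expected around a low.

24 m/s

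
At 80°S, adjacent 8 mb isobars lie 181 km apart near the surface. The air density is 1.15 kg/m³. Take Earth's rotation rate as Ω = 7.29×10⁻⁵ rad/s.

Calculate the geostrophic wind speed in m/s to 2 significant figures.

Coriolis parameter at 80°S:
f = 2Ω sin φ = 2 × 7.29×10⁻⁵ × sin 80° = 1.44×10⁻⁴ s⁻¹
Pressure gradient: |∂P/∂n| = 800 Pa / 181000 m = 4.42×10⁻³ Pa/m
Geostrophic balance (pressure-gradient force = Coriolis force):
V_g = (1/(fρ)) |∂P/∂n| = 4.42×10⁻³ / (1.44×10⁻⁴ × 1.15) = 26.8 m/s

27 m/s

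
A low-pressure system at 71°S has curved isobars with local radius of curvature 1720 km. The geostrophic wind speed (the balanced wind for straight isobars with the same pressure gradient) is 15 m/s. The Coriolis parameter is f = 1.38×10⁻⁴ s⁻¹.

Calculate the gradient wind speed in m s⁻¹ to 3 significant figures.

14.2 m s⁻¹

Around a low, centrifugal force acts outward with Coriolis, so pressure-gradient force balances both:
(1/ρ)|∂P/∂n| = fV + V²/R  →  V² + fR·V − fR·V_g = 0
With fR = 1.38×10⁻⁴ × 1720×10³ m = 237 m/s:
V = [−fR + √((fR)² + 4 fR V_g)]/2 = [−237 + √(237² + 4×237×15)]/2 = 14.2 m/s
Subgeostrophic (V < V_g = 15 m/s), as expected around a low.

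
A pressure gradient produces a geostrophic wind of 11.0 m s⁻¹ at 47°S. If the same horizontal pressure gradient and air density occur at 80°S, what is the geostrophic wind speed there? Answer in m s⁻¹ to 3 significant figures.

8.17 m s⁻¹

With the same pressure gradient and density, V_g ∝ 1/f ∝ 1/sin φ.
V₂ = V₁ · sin φ₁ / sin φ₂ = 11.0 × sin 47° / sin 80°
V₂ = 11.0 × 0.7314/0.9848 = 8.17 m s⁻¹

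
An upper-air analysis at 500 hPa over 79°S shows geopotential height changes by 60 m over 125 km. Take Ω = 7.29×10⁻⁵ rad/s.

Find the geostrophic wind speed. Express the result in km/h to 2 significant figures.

120 km/h

Coriolis parameter at 79°S:
f = 2Ω sin φ = 2 × 7.29×10⁻⁵ × sin 79° = 1.43×10⁻⁴ s⁻¹
Height gradient: |∂Z/∂n| = 60 m / 125000 m = 4.80×10⁻⁴
On a pressure surface, geostrophic balance gives V_g = (g/f)|∂Z/∂n|:
V_g = 9.81 × 4.80×10⁻⁴ / 1.43×10⁻⁴ = 32.9 m/s
Converting: 32.9 m/s × 3.6 = 120 km/h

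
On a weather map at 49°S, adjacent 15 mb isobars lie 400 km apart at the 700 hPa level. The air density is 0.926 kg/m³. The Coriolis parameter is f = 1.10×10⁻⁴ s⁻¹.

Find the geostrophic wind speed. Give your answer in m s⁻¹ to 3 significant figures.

Pressure gradient: |∂P/∂n| = 1500 Pa / 400000 m = 3.75×10⁻³ Pa/m
Geostrophic balance (pressure-gradient force = Coriolis force):
V_g = (1/(fρ)) |∂P/∂n| = 3.75×10⁻³ / (1.10×10⁻⁴ × 0.926) = 36.8 m/s

36.8 m s⁻¹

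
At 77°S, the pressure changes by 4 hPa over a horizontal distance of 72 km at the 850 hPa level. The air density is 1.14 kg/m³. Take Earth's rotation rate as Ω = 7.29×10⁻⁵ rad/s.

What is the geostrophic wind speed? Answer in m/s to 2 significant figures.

Coriolis parameter at 77°S:
f = 2Ω sin φ = 2 × 7.29×10⁻⁵ × sin 77° = 1.42×10⁻⁴ s⁻¹
Pressure gradient: |∂P/∂n| = 400 Pa / 72000 m = 5.56×10⁻³ Pa/m
Geostrophic balance (pressure-gradient force = Coriolis force):
V_g = (1/(fρ)) |∂P/∂n| = 5.56×10⁻³ / (1.42×10⁻⁴ × 1.14) = 34.3 m/s

34 m/s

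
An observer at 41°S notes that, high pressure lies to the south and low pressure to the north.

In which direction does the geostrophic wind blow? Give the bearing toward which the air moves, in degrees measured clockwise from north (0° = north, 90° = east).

270°

The pressure-gradient force points toward the north (bearing 000°).
Geostrophic balance: in the Southern Hemisphere the Coriolis force deflects motion to the left, so the geostrophic wind blows 90° to the left of the pressure-gradient force (low pressure on the right).
Rotating 000° by 90° counterclockwise gives 270° — the wind blows toward the west.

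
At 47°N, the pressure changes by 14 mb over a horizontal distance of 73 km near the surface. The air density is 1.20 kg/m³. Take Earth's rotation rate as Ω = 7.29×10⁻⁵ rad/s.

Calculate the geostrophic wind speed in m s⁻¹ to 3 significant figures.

Coriolis parameter at 47°N:
f = 2Ω sin φ = 2 × 7.29×10⁻⁵ × sin 47° = 1.07×10⁻⁴ s⁻¹
Pressure gradient: |∂P/∂n| = 1400 Pa / 73000 m = 1.92×10⁻² Pa/m
Geostrophic balance (pressure-gradient force = Coriolis force):
V_g = (1/(fρ)) |∂P/∂n| = 1.92×10⁻² / (1.07×10⁻⁴ × 1.20) = 150 m/s

150 m s⁻¹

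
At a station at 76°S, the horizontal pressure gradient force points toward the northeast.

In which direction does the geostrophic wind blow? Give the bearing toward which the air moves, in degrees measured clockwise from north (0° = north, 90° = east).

315°

The pressure-gradient force points toward the northeast (bearing 045°).
Geostrophic balance: in the Southern Hemisphere the Coriolis force deflects motion to the left, so the geostrophic wind blows 90° to the left of the pressure-gradient force (low pressure on the right).
Rotating 045° by 90° counterclockwise gives 315° — the wind blows toward the northwest.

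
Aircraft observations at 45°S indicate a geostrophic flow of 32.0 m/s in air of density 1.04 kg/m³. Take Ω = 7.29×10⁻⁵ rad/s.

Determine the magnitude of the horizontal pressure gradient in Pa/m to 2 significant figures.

Coriolis parameter at 45°S:
f = 2Ω sin φ = 2 × 7.29×10⁻⁵ × sin 45° = 1.03×10⁻⁴ s⁻¹
Geostrophic balance rearranged: |∂P/∂n| = f ρ V_g
|∂P/∂n| = 1.03×10⁻⁴ × 1.04 × 32.0 = 3.43×10⁻³ Pa/m

3.4×10⁻³ Pa/m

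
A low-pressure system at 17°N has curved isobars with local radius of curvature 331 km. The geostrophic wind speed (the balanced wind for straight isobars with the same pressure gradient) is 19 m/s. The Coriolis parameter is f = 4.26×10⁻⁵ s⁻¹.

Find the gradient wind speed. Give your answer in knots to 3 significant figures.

Around a low, centrifugal force acts outward with Coriolis, so pressure-gradient force balances both:
(1/ρ)|∂P/∂n| = fV + V²/R  →  V² + fR·V − fR·V_g = 0
With fR = 4.26×10⁻⁵ × 331×10³ m = 14.1 m/s:
V = [−fR + √((fR)² + 4 fR V_g)]/2 = [−14.1 + √(14.1² + 4×14.1×19)]/2 = 10.8 m/s
Subgeostrophic (V < V_g = 19 m/s), as expected around a low.
Converting: 10.8 m/s × 1.944 = 20.9 knots

20.9 knots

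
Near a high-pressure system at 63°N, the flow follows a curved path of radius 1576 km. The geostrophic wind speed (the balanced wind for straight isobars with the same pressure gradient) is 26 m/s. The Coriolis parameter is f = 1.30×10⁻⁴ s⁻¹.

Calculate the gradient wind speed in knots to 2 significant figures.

Around a high, pressure-gradient force acts outward with centrifugal, so Coriolis balances both:
fV = (1/ρ)|∂P/∂n| + V²/R  →  V² − fR·V + fR·V_g = 0
With fR = 1.30×10⁻⁴ × 1576×10³ m = 205 m/s:
V = [fR − √((fR)² − 4 fR V_g)]/2 = [205 − √(205² − 4×205×26)]/2 = 30.6 m/s
Supergeostrophic (V > V_g = 26 m/s), as expected around a high.
Converting: 30.6 m/s × 1.944 = 59 knots

59 knots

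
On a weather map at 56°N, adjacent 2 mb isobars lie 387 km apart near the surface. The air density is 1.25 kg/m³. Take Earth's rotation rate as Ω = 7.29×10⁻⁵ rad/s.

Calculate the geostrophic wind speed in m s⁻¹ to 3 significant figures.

3.42 m s⁻¹

Coriolis parameter at 56°N:
f = 2Ω sin φ = 2 × 7.29×10⁻⁵ × sin 56° = 1.21×10⁻⁴ s⁻¹
Pressure gradient: |∂P/∂n| = 200 Pa / 387000 m = 5.17×10⁻⁴ Pa/m
Geostrophic balance (pressure-gradient force = Coriolis force):
V_g = (1/(fρ)) |∂P/∂n| = 5.17×10⁻⁴ / (1.21×10⁻⁴ × 1.25) = 3.42 m/s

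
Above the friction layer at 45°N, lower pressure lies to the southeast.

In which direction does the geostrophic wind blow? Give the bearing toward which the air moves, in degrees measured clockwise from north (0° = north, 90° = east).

225°

The pressure-gradient force points toward the southeast (bearing 135°).
Geostrophic balance: in the Northern Hemisphere the Coriolis force deflects motion to the right, so the geostrophic wind blows 90° to the right of the pressure-gradient force (low pressure on the left).
Rotating 135° by 90° clockwise gives 225° — the wind blows toward the southwest.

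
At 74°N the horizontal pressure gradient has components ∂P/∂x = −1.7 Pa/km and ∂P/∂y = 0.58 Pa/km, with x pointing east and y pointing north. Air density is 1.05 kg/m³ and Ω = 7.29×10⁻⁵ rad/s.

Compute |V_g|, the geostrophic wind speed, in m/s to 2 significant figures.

12 m/s

Coriolis parameter at 74°N:
f = 2Ω sin φ = 2 × 7.29×10⁻⁵ × sin 74° = 1.40×10⁻⁴ s⁻¹
Component geostrophic relations (x east, y north):
u_g = −(1/(fρ)) ∂P/∂y,  v_g = (1/(fρ)) ∂P/∂x
u_g = −(0.58×10⁻³)/(1.40×10⁻⁴ × 1.05) = −3.94 m/s;  v_g = (−1.7×10⁻³)/(1.40×10⁻⁴ × 1.05) = −11.6 m/s
|V_g| = √(u_g² + v_g²) = 12.2 m/s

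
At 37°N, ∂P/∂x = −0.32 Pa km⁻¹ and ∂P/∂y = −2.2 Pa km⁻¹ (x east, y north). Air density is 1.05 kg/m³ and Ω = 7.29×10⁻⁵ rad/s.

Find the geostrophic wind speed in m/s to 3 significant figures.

Coriolis parameter at 37°N:
f = 2Ω sin φ = 2 × 7.29×10⁻⁵ × sin 37° = 8.77×10⁻⁵ s⁻¹
Component geostrophic relations (x east, y north):
u_g = −(1/(fρ)) ∂P/∂y,  v_g = (1/(fρ)) ∂P/∂x
u_g = −(−2.2×10⁻³)/(8.77×10⁻⁵ × 1.05) = 23.9 m/s;  v_g = (−0.32×10⁻³)/(8.77×10⁻⁵ × 1.05) = −3.47 m/s
|V_g| = √(u_g² + v_g²) = 24.1 m/s

24.1 m/s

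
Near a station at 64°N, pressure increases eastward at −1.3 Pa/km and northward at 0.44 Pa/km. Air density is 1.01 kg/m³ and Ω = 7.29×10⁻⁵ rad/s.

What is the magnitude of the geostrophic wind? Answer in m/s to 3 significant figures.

10.4 m/s

Coriolis parameter at 64°N:
f = 2Ω sin φ = 2 × 7.29×10⁻⁵ × sin 64° = 1.31×10⁻⁴ s⁻¹
Component geostrophic relations (x east, y north):
u_g = −(1/(fρ)) ∂P/∂y,  v_g = (1/(fρ)) ∂P/∂x
u_g = −(0.44×10⁻³)/(1.31×10⁻⁴ × 1.01) = −3.32 m/s;  v_g = (−1.3×10⁻³)/(1.31×10⁻⁴ × 1.01) = −9.82 m/s
|V_g| = √(u_g² + v_g²) = 10.4 m/s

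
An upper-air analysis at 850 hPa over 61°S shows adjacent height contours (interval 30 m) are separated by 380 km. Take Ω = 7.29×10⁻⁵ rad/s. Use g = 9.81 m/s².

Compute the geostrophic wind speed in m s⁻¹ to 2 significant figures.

6.1 m s⁻¹

Coriolis parameter at 61°S:
f = 2Ω sin φ = 2 × 7.29×10⁻⁵ × sin 61° = 1.28×10⁻⁴ s⁻¹
Height gradient: |∂Z/∂n| = 30 m / 380000 m = 7.89×10⁻⁵
On a pressure surface, geostrophic balance gives V_g = (g/f)|∂Z/∂n|:
V_g = 9.81 × 7.89×10⁻⁵ / 1.28×10⁻⁴ = 6.07 m/s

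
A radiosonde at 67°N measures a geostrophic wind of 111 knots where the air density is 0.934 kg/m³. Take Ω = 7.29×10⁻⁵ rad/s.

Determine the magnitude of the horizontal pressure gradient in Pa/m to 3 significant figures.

7.16×10⁻³ Pa/m

Coriolis parameter at 67°N:
f = 2Ω sin φ = 2 × 7.29×10⁻⁵ × sin 67° = 1.34×10⁻⁴ s⁻¹
Wind speed in SI: 111 knots = 57.1 m/s
Geostrophic balance rearranged: |∂P/∂n| = f ρ V_g
|∂P/∂n| = 1.34×10⁻⁴ × 0.934 × 57.1 = 7.16×10⁻³ Pa/m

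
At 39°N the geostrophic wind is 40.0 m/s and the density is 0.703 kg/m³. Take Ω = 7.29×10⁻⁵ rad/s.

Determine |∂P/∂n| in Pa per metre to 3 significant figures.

Coriolis parameter at 39°N:
f = 2Ω sin φ = 2 × 7.29×10⁻⁵ × sin 39° = 9.18×10⁻⁵ s⁻¹
Geostrophic balance rearranged: |∂P/∂n| = f ρ V_g
|∂P/∂n| = 9.18×10⁻⁵ × 0.703 × 40.0 = 2.58×10⁻³ Pa/m

2.58×10⁻³ Pa/m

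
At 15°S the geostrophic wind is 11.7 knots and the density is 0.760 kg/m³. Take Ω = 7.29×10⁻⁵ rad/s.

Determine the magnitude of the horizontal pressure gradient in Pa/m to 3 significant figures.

Coriolis parameter at 15°S:
f = 2Ω sin φ = 2 × 7.29×10⁻⁵ × sin 15° = 3.77×10⁻⁵ s⁻¹
Wind speed in SI: 11.7 knots = 6.02 m/s
Geostrophic balance rearranged: |∂P/∂n| = f ρ V_g
|∂P/∂n| = 3.77×10⁻⁵ × 0.760 × 6.02 = 1.73×10⁻⁴ Pa/m

1.73×10⁻⁴ Pa/m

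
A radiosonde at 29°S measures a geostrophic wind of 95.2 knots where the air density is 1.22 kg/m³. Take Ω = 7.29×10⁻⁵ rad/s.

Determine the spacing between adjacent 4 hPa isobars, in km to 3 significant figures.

Coriolis parameter at 29°S:
f = 2Ω sin φ = 2 × 7.29×10⁻⁵ × sin 29° = 7.07×10⁻⁵ s⁻¹
Wind speed in SI: 95.2 knots = 49.0 m/s
Geostrophic balance rearranged: |∂P/∂n| = f ρ V_g
|∂P/∂n| = 7.07×10⁻⁵ × 1.22 × 49.0 = 4.22×10⁻³ Pa/m
Isobar spacing: Δn = ΔP/|∂P/∂n| = 400 Pa / 4.22×10⁻³ Pa/m = 94710 m ≈ 94.7 km

94.7 km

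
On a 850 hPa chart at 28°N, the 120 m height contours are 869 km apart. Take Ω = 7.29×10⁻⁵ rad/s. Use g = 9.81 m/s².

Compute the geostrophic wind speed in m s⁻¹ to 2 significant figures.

Coriolis parameter at 28°N:
f = 2Ω sin φ = 2 × 7.29×10⁻⁵ × sin 28° = 6.84×10⁻⁵ s⁻¹
Height gradient: |∂Z/∂n| = 120 m / 869000 m = 1.38×10⁻⁴
On a pressure surface, geostrophic balance gives V_g = (g/f)|∂Z/∂n|:
V_g = 9.81 × 1.38×10⁻⁴ / 6.84×10⁻⁵ = 19.8 m/s

20 m s⁻¹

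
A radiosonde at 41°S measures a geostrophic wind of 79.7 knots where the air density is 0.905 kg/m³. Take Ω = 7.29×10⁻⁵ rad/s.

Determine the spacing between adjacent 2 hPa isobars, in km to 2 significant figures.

56 km

Coriolis parameter at 41°S:
f = 2Ω sin φ = 2 × 7.29×10⁻⁵ × sin 41° = 9.57×10⁻⁵ s⁻¹
Wind speed in SI: 79.7 knots = 41.0 m/s
Geostrophic balance rearranged: |∂P/∂n| = f ρ V_g
|∂P/∂n| = 9.57×10⁻⁵ × 0.905 × 41.0 = 3.55×10⁻³ Pa/m
Isobar spacing: Δn = ΔP/|∂P/∂n| = 200 Pa / 3.55×10⁻³ Pa/m = 56349 m ≈ 56 km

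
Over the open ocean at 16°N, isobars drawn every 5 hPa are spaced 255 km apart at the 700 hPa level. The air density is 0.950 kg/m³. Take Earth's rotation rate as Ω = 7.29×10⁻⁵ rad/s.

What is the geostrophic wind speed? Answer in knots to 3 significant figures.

99.8 knots

Coriolis parameter at 16°N:
f = 2Ω sin φ = 2 × 7.29×10⁻⁵ × sin 16° = 4.02×10⁻⁵ s⁻¹
Pressure gradient: |∂P/∂n| = 500 Pa / 255000 m = 1.96×10⁻³ Pa/m
Geostrophic balance (pressure-gradient force = Coriolis force):
V_g = (1/(fρ)) |∂P/∂n| = 1.96×10⁻³ / (4.02×10⁻⁵ × 0.950) = 51.4 m/s
Converting: 51.4 m/s × 1.944 = 99.8 knots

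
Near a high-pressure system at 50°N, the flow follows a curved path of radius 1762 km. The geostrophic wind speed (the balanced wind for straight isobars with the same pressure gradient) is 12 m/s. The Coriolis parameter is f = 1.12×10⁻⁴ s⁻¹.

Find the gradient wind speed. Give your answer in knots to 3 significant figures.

24.9 knots

Around a high, pressure-gradient force acts outward with centrifugal, so Coriolis balances both:
fV = (1/ρ)|∂P/∂n| + V²/R  →  V² − fR·V + fR·V_g = 0
With fR = 1.12×10⁻⁴ × 1762×10³ m = 197 m/s:
V = [fR − √((fR)² − 4 fR V_g)]/2 = [197 − √(197² − 4×197×12)]/2 = 12.8 m/s
Supergeostrophic (V > V_g = 12 m/s), as expected around a high.
Converting: 12.8 m/s × 1.944 = 24.9 knots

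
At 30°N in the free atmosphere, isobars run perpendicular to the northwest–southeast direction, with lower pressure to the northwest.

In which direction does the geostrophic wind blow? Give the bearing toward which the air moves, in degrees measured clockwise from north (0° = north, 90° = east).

045°

The pressure-gradient force points toward the northwest (bearing 315°).
Geostrophic balance: in the Northern Hemisphere the Coriolis force deflects motion to the right, so the geostrophic wind blows 90° to the right of the pressure-gradient force (low pressure on the left).
Rotating 315° by 90° clockwise gives 045° — the wind blows toward the northeast.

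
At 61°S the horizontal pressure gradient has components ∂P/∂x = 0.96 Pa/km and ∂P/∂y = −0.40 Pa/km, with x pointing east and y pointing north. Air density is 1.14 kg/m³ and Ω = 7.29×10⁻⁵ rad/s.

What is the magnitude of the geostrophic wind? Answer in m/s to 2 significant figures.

7.2 m/s

Coriolis parameter at 61°S:
f = 2Ω sin φ = 2 × 7.29×10⁻⁵ × sin 61° = 1.28×10⁻⁴ s⁻¹
In the Southern Hemisphere f is negative: f = −1.28×10⁻⁴ s⁻¹.
Component geostrophic relations (x east, y north):
u_g = −(1/(fρ)) ∂P/∂y,  v_g = (1/(fρ)) ∂P/∂x
u_g = −(−0.40×10⁻³)/(−1.28×10⁻⁴ × 1.14) = −2.75 m/s;  v_g = (0.96×10⁻³)/(−1.28×10⁻⁴ × 1.14) = −6.60 m/s
|V_g| = √(u_g² + v_g²) = 7.15 m/s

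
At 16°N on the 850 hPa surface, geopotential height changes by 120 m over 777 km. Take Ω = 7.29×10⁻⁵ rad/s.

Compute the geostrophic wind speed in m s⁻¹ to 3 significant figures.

Coriolis parameter at 16°N:
f = 2Ω sin φ = 2 × 7.29×10⁻⁵ × sin 16° = 4.02×10⁻⁵ s⁻¹
Height gradient: |∂Z/∂n| = 120 m / 777000 m = 1.54×10⁻⁴
On a pressure surface, geostrophic balance gives V_g = (g/f)|∂Z/∂n|:
V_g = 9.81 × 1.54×10⁻⁴ / 4.02×10⁻⁵ = 37.7 m/s

37.7 m s⁻¹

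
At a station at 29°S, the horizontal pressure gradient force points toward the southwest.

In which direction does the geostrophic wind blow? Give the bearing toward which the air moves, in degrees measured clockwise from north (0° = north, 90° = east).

The pressure-gradient force points toward the southwest (bearing 225°).
Geostrophic balance: in the Southern Hemisphere the Coriolis force deflects motion to the left, so the geostrophic wind blows 90° to the left of the pressure-gradient force (low pressure on the right).
Rotating 225° by 90° counterclockwise gives 135° — the wind blows toward the southeast.

135°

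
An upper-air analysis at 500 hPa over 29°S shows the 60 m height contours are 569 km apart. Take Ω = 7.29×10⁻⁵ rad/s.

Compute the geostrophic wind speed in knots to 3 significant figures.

Coriolis parameter at 29°S:
f = 2Ω sin φ = 2 × 7.29×10⁻⁵ × sin 29° = 7.07×10⁻⁵ s⁻¹
Height gradient: |∂Z/∂n| = 60 m / 569000 m = 1.05×10⁻⁴
On a pressure surface, geostrophic balance gives V_g = (g/f)|∂Z/∂n|:
V_g = 9.81 × 1.05×10⁻⁴ / 7.07×10⁻⁵ = 14.6 m/s
Converting: 14.6 m/s × 1.944 = 28.4 knots

28.4 knots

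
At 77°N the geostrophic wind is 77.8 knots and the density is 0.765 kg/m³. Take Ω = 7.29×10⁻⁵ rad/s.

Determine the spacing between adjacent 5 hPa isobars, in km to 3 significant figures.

115 km

Coriolis parameter at 77°N:
f = 2Ω sin φ = 2 × 7.29×10⁻⁵ × sin 77° = 1.42×10⁻⁴ s⁻¹
Wind speed in SI: 77.8 knots = 40.0 m/s
Geostrophic balance rearranged: |∂P/∂n| = f ρ V_g
|∂P/∂n| = 1.42×10⁻⁴ × 0.765 × 40.0 = 4.35×10⁻³ Pa/m
Isobar spacing: Δn = ΔP/|∂P/∂n| = 500 Pa / 4.35×10⁻³ Pa/m = 114950 m ≈ 115 km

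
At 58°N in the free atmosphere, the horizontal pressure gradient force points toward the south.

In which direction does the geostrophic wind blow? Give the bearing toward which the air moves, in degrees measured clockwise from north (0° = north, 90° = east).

The pressure-gradient force points toward the south (bearing 180°).
Geostrophic balance: in the Northern Hemisphere the Coriolis force deflects motion to the right, so the geostrophic wind blows 90° to the right of the pressure-gradient force (low pressure on the left).
Rotating 180° by 90° clockwise gives 270° — the wind blows toward the west.

270°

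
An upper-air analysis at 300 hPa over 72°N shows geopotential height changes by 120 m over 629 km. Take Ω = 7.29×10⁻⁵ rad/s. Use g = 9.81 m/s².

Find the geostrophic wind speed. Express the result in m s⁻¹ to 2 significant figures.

13 m s⁻¹

Coriolis parameter at 72°N:
f = 2Ω sin φ = 2 × 7.29×10⁻⁵ × sin 72° = 1.39×10⁻⁴ s⁻¹
Height gradient: |∂Z/∂n| = 120 m / 629000 m = 1.91×10⁻⁴
On a pressure surface, geostrophic balance gives V_g = (g/f)|∂Z/∂n|:
V_g = 9.81 × 1.91×10⁻⁴ / 1.39×10⁻⁴ = 13.5 m/s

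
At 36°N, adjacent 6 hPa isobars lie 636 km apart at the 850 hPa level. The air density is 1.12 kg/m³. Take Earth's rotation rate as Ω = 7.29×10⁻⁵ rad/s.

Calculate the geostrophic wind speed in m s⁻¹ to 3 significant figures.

9.83 m s⁻¹

Coriolis parameter at 36°N:
f = 2Ω sin φ = 2 × 7.29×10⁻⁵ × sin 36° = 8.57×10⁻⁵ s⁻¹
Pressure gradient: |∂P/∂n| = 600 Pa / 636000 m = 9.43×10⁻⁴ Pa/m
Geostrophic balance (pressure-gradient force = Coriolis force):
V_g = (1/(fρ)) |∂P/∂n| = 9.43×10⁻⁴ / (8.57×10⁻⁵ × 1.12) = 9.83 m/s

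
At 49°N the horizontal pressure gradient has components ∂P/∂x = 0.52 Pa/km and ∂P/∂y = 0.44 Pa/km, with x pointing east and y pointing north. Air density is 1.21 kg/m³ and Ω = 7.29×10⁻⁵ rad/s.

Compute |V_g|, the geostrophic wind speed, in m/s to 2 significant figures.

Coriolis parameter at 49°N:
f = 2Ω sin φ = 2 × 7.29×10⁻⁵ × sin 49° = 1.10×10⁻⁴ s⁻¹
Component geostrophic relations (x east, y north):
u_g = −(1/(fρ)) ∂P/∂y,  v_g = (1/(fρ)) ∂P/∂x
u_g = −(0.44×10⁻³)/(1.10×10⁻⁴ × 1.21) = −3.30 m/s;  v_g = (0.52×10⁻³)/(1.10×10⁻⁴ × 1.21) = 3.91 m/s
|V_g| = √(u_g² + v_g²) = 5.12 m/s

5.1 m/s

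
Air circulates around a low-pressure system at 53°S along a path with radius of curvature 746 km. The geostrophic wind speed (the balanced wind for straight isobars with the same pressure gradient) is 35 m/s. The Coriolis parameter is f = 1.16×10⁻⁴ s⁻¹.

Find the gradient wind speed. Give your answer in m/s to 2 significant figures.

Around a low, centrifugal force acts outward with Coriolis, so pressure-gradient force balances both:
(1/ρ)|∂P/∂n| = fV + V²/R  →  V² + fR·V − fR·V_g = 0
With fR = 1.16×10⁻⁴ × 746×10³ m = 86.5 m/s:
V = [−fR + √((fR)² + 4 fR V_g)]/2 = [−86.5 + √(86.5² + 4×86.5×35)]/2 = 26.7 m/s
Subgeostrophic (V < V_g = 35 m/s), as expected around a low.

27 m/s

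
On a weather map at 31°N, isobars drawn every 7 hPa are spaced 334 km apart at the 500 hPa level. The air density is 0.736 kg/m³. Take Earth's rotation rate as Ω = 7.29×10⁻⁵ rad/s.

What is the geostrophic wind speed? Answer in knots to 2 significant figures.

Coriolis parameter at 31°N:
f = 2Ω sin φ = 2 × 7.29×10⁻⁵ × sin 31° = 7.51×10⁻⁵ s⁻¹
Pressure gradient: |∂P/∂n| = 700 Pa / 334000 m = 2.10×10⁻³ Pa/m
Geostrophic balance (pressure-gradient force = Coriolis force):
V_g = (1/(fρ)) |∂P/∂n| = 2.10×10⁻³ / (7.51×10⁻⁵ × 0.736) = 37.9 m/s
Converting: 37.9 m/s × 1.944 = 74 knots

74 knots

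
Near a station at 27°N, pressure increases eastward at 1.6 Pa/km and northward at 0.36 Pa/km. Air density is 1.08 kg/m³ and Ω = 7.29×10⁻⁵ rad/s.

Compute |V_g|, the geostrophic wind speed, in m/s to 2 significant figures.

23 m/s

Coriolis parameter at 27°N:
f = 2Ω sin φ = 2 × 7.29×10⁻⁵ × sin 27° = 6.62×10⁻⁵ s⁻¹
Component geostrophic relations (x east, y north):
u_g = −(1/(fρ)) ∂P/∂y,  v_g = (1/(fρ)) ∂P/∂x
u_g = −(0.36×10⁻³)/(6.62×10⁻⁵ × 1.08) = −5.04 m/s;  v_g = (1.6×10⁻³)/(6.62×10⁻⁵ × 1.08) = 22.4 m/s
|V_g| = √(u_g² + v_g²) = 22.9 m/s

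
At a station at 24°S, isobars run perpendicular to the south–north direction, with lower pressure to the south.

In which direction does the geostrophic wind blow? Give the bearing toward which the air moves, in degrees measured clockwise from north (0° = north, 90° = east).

The pressure-gradient force points toward the south (bearing 180°).
Geostrophic balance: in the Southern Hemisphere the Coriolis force deflects motion to the left, so the geostrophic wind blows 90° to the left of the pressure-gradient force (low pressure on the right).
Rotating 180° by 90° counterclockwise gives 090° — the wind blows toward the east.

090°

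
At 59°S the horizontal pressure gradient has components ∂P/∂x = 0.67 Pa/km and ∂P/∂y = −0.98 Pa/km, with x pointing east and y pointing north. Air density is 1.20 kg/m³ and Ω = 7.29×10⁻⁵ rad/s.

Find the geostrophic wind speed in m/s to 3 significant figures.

7.92 m/s

Coriolis parameter at 59°S:
f = 2Ω sin φ = 2 × 7.29×10⁻⁵ × sin 59° = 1.25×10⁻⁴ s⁻¹
In the Southern Hemisphere f is negative: f = −1.25×10⁻⁴ s⁻¹.
Component geostrophic relations (x east, y north):
u_g = −(1/(fρ)) ∂P/∂y,  v_g = (1/(fρ)) ∂P/∂x
u_g = −(−0.98×10⁻³)/(−1.25×10⁻⁴ × 1.20) = −6.53 m/s;  v_g = (0.67×10⁻³)/(−1.25×10⁻⁴ × 1.20) = −4.47 m/s
|V_g| = √(u_g² + v_g²) = 7.92 m/s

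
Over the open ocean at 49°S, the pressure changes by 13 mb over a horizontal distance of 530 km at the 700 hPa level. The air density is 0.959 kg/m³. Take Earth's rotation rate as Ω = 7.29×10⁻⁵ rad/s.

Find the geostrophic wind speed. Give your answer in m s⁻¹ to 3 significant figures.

Coriolis parameter at 49°S:
f = 2Ω sin φ = 2 × 7.29×10⁻⁵ × sin 49° = 1.10×10⁻⁴ s⁻¹
Pressure gradient: |∂P/∂n| = 1300 Pa / 530000 m = 2.45×10⁻³ Pa/m
Geostrophic balance (pressure-gradient force = Coriolis force):
V_g = (1/(fρ)) |∂P/∂n| = 2.45×10⁻³ / (1.10×10⁻⁴ × 0.959) = 23.2 m/s

23.2 m s⁻¹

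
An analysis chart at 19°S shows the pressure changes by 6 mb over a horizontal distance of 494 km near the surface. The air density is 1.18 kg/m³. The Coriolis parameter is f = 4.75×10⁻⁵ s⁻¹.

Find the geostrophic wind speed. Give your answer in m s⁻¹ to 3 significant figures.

Pressure gradient: |∂P/∂n| = 600 Pa / 494000 m = 1.21×10⁻³ Pa/m
Geostrophic balance (pressure-gradient force = Coriolis force):
V_g = (1/(fρ)) |∂P/∂n| = 1.21×10⁻³ / (4.75×10⁻⁵ × 1.18) = 21.7 m/s

21.7 m s⁻¹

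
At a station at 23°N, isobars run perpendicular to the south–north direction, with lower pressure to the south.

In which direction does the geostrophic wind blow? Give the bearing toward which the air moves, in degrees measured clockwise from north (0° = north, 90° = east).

The pressure-gradient force points toward the south (bearing 180°).
Geostrophic balance: in the Northern Hemisphere the Coriolis force deflects motion to the right, so the geostrophic wind blows 90° to the right of the pressure-gradient force (low pressure on the left).
Rotating 180° by 90° clockwise gives 270° — the wind blows toward the west.

270°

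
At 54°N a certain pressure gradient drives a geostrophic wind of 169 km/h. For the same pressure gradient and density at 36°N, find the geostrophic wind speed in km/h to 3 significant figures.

233 km/h

With the same pressure gradient and density, V_g ∝ 1/f ∝ 1/sin φ.
V₂ = V₁ · sin φ₁ / sin φ₂ = 169 × sin 54° / sin 36°
V₂ = 169 × 0.8090/0.5878 = 233 km/h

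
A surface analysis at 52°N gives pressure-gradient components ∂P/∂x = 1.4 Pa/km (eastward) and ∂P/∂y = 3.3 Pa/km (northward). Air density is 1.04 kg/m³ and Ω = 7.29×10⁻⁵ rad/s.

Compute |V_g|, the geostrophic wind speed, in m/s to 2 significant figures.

30 m/s

Coriolis parameter at 52°N:
f = 2Ω sin φ = 2 × 7.29×10⁻⁵ × sin 52° = 1.15×10⁻⁴ s⁻¹
Component geostrophic relations (x east, y north):
u_g = −(1/(fρ)) ∂P/∂y,  v_g = (1/(fρ)) ∂P/∂x
u_g = −(3.3×10⁻³)/(1.15×10⁻⁴ × 1.04) = −27.6 m/s;  v_g = (1.4×10⁻³)/(1.15×10⁻⁴ × 1.04) = 11.7 m/s
|V_g| = √(u_g² + v_g²) = 30.0 m/s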